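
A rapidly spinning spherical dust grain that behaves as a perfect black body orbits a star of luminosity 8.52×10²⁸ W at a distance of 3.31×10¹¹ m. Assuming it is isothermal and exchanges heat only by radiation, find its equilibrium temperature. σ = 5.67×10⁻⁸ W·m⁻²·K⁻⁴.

First find the stellar flux at distance d: S = L/(4πd²) = 8.52×10²⁸/(4π·(3.31×10¹¹)²) = 61880 W/m².
For an isothermal sphere, absorbed (1−a)S·πr² = emitted σ·4πr²·T⁴, so T⁴ = (1−a)S/(4σ).
T⁴ = 1.00·61880/(4·5.67×10⁻⁸) = 2.729×10¹¹ K⁴.

T ≈ 723 K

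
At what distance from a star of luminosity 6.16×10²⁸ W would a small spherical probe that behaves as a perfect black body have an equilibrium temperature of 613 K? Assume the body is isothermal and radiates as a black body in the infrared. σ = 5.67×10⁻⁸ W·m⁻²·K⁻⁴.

d ≈ 3.91×10¹¹ m

For an isothermal black-emitting sphere, (1−a)S·πr² = σ·4πr²·T⁴ ⇒ S = 4σT⁴/(1−a).
S = 4·5.67×10⁻⁸·(613)⁴/1.00 = 32020 W/m².
Flux falls as S = L/(4πd²), so d = √(L/(4πS)) = √(6.16×10²⁸/(4π·32020)).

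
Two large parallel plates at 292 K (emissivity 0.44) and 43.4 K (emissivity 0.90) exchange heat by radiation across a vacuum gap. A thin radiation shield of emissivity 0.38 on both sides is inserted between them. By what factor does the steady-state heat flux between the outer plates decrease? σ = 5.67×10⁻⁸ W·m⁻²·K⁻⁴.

factor ≈ 2.79

Without shield: q₀ = σΔ(T⁴)/(1/ε₁+1/ε₂−1) with denominator 2.384.
With shield the two gaps are in series; the resistances add: (1/ε₁+1/ε_s−1)+(1/ε_s+1/ε₂−1) = 3.904+2.743 = 6.647.
Heat-flux ratio q₀/q = 6.647/2.384.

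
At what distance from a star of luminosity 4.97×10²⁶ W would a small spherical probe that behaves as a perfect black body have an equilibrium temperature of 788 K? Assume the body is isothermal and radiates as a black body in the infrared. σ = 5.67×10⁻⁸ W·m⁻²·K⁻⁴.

d ≈ 2.13×10¹⁰ m

For an isothermal black-emitting sphere, (1−a)S·πr² = σ·4πr²·T⁴ ⇒ S = 4σT⁴/(1−a).
S = 4·5.67×10⁻⁸·(788)⁴/1.00 = 87450 W/m².
Flux falls as S = L/(4πd²), so d = √(L/(4πS)) = √(4.97×10²⁶/(4π·87450)).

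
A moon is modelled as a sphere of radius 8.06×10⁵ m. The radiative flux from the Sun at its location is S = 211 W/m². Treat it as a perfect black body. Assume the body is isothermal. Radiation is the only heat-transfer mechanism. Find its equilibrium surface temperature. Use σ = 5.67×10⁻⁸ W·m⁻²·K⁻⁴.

At equilibrium, absorbed power = emitted power.
Absorbing cross-section = πr² = 2.041×10¹² m²; emitting surface = 4πr² = 8.164×10¹² m² (ratio 4).
S·A_cross = εσ·A_surf·T⁴  ⇒  T⁴ = S/(4σ).
T⁴ = 1.00·211/(4·5.67×10⁻⁸) = 9.303×10⁸ K⁴.
T = (9.303×10⁸)^(1/4).

T ≈ 175 K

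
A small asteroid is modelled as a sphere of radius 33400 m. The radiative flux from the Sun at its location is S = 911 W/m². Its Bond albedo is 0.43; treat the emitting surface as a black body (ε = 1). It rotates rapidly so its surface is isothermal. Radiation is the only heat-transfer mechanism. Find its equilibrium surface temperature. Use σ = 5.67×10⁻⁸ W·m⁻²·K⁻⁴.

T ≈ 219 K

At equilibrium, absorbed power = emitted power.
Absorbing cross-section = πr² = 3.505×10⁹ m²; emitting surface = 4πr² = 1.402×10¹⁰ m² (ratio 4).
(1−a)S·A_cross = εσ·A_surf·T⁴  ⇒  T⁴ = (1−a)S/(4σ).
T⁴ = 0.570·911/(4·5.67×10⁻⁸) = 2.290×10⁹ K⁴.
T = (2.290×10⁹)^(1/4).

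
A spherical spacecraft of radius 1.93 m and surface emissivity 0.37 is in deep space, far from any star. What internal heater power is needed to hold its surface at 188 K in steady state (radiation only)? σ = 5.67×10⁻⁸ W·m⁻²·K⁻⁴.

P = εσ·4πr²·T⁴.
4πr² = 46.81 m²; T⁴ = 1.249×10⁹ K⁴.
P = 0.37·5.67×10⁻⁸·46.81·1.249×10⁹.

P ≈ 1230 W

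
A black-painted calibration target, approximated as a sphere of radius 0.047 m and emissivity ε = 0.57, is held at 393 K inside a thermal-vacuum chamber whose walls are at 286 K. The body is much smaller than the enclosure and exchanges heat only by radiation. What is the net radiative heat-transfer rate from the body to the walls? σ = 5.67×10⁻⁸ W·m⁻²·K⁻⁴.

For a small grey body in a large enclosure: P_net = εσA(T_body⁴ − T_wall⁴).
A = 4πr² = 0.02776 m²; T_body⁴ − T_wall⁴ = 2.385×10¹⁰ − 6.691×10⁹ = 1.716×10¹⁰ K⁴.
|P_net| = 0.57·5.67×10⁻⁸·0.02776·1.716×10¹⁰.

P_net ≈ 15.4 W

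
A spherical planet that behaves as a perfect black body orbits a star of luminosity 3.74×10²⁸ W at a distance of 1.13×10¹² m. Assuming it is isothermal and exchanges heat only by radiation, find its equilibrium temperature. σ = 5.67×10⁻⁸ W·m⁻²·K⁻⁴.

T ≈ 318 K

First find the stellar flux at distance d: S = L/(4πd²) = 3.74×10²⁸/(4π·(1.13×10¹²)²) = 2331 W/m².
For an isothermal sphere, absorbed (1−a)S·πr² = emitted σ·4πr²·T⁴, so T⁴ = (1−a)S/(4σ).
T⁴ = 1.00·2331/(4·5.67×10⁻⁸) = 1.028×10¹⁰ K⁴.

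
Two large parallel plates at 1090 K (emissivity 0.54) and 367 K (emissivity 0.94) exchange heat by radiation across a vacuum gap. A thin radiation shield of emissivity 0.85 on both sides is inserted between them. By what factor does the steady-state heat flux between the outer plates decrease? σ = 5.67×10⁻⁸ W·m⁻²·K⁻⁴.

Without shield: q₀ = σΔ(T⁴)/(1/ε₁+1/ε₂−1) with denominator 1.916.
With shield the two gaps are in series; the resistances add: (1/ε₁+1/ε_s−1)+(1/ε_s+1/ε₂−1) = 2.028+1.240 = 3.269.
Heat-flux ratio q₀/q = 3.269/1.916.

factor ≈ 1.71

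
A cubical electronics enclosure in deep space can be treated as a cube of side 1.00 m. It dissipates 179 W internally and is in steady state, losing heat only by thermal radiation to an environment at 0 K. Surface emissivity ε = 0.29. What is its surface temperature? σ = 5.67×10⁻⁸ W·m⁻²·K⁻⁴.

T ≈ 206 K

Steady state: internal power = radiated power, P = εσA T⁴.
Radiating area A = 6L² = 6.000 m².
T⁴ = P/(εσA) = 179/(0.29·5.67×10⁻⁸·6.000) = 1.814×10⁹ K⁴.
T = (1.814×10⁹)^(1/4).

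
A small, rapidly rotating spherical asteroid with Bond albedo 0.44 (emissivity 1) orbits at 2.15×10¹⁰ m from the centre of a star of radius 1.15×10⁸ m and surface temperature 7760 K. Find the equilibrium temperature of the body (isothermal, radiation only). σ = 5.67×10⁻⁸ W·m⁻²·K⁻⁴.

T ≈ 347 K

The star's surface emits σT_*⁴; at distance d the flux is S = σT_*⁴(R_*/d)².
S = 5.67×10⁻⁸·(7760)⁴·(1.15×10⁸/2.15×10¹⁰)² = 5882 W/m².
For an isothermal sphere T⁴ = (1−a)S/(4σ) = 1.452×10¹⁰ K⁴.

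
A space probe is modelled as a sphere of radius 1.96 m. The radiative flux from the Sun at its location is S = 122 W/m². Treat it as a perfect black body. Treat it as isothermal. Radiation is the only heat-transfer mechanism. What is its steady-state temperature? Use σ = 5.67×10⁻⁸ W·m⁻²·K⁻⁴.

At equilibrium, absorbed power = emitted power.
Absorbing cross-section = πr² = 12.07 m²; emitting surface = 4πr² = 48.27 m² (ratio 4).
S·A_cross = εσ·A_surf·T⁴  ⇒  T⁴ = S/(4σ).
T⁴ = 1.00·122/(4·5.67×10⁻⁸) = 5.379×10⁸ K⁴.
T = (5.379×10⁸)^(1/4).

T ≈ 152 K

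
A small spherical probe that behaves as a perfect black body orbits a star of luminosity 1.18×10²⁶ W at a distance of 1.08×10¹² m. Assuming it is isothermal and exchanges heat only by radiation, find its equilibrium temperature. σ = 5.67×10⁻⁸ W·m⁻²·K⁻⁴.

First find the stellar flux at distance d: S = L/(4πd²) = 1.18×10²⁶/(4π·(1.08×10¹²)²) = 8.051 W/m².
For an isothermal sphere, absorbed (1−a)S·πr² = emitted σ·4πr²·T⁴, so T⁴ = (1−a)S/(4σ).
T⁴ = 1.00·8.051/(4·5.67×10⁻⁸) = 3.550×10⁷ K⁴.

T ≈ 77.2 K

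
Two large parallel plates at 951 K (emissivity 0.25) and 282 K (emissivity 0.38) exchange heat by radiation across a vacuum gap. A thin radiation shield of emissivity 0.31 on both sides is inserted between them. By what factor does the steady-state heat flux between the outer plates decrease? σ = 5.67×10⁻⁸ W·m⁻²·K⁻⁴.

factor ≈ 1.97

Without shield: q₀ = σΔ(T⁴)/(1/ε₁+1/ε₂−1) with denominator 5.632.
With shield the two gaps are in series; the resistances add: (1/ε₁+1/ε_s−1)+(1/ε_s+1/ε₂−1) = 6.226+4.857 = 11.08.
Heat-flux ratio q₀/q = 11.08/5.632.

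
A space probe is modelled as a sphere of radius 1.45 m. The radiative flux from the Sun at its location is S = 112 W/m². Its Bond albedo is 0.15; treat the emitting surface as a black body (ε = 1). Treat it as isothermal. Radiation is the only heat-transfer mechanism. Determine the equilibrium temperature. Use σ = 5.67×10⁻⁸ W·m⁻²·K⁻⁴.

T ≈ 143 K

At equilibrium, absorbed power = emitted power.
Absorbing cross-section = πr² = 6.605 m²; emitting surface = 4πr² = 26.42 m² (ratio 4).
(1−a)S·A_cross = εσ·A_surf·T⁴  ⇒  T⁴ = (1−a)S/(4σ).
T⁴ = 0.850·112/(4·5.67×10⁻⁸) = 4.198×10⁸ K⁴.
T = (4.198×10⁸)^(1/4).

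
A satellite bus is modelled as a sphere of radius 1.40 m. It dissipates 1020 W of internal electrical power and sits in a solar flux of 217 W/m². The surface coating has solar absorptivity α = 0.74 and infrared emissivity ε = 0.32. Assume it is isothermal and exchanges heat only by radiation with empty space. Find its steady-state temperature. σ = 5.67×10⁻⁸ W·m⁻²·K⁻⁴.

At steady state, absorbed solar power + internal power = radiated power.
Absorbed: α·S·A_cross = 0.74·217·6.158 = 988.8 W (cross-section πr²).
Total input = 988.8 + 1020 = 2009 W.
Radiated: εσ·A_surf·T⁴ with A_surf = 4πr² = 24.63 m².
T⁴ = 2009/(0.32·5.67×10⁻⁸·24.63) = 4.495×10⁹ K⁴.

T ≈ 259 K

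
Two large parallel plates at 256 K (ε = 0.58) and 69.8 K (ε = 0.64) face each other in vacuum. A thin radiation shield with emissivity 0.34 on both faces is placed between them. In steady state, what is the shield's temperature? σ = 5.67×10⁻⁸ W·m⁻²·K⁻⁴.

In steady state the net flux on the hot side equals that on the cold side.
σ(T₁⁴−T_s⁴)/D₁ = σ(T_s⁴−T₂⁴)/D₂, with D₁ = 1/ε₁+1/ε_s−1 = 3.665, D₂ = 1/ε_s+1/ε₂−1 = 3.504.
Solve for T_s⁴: T_s⁴ = (D₂·T₁⁴ + D₁·T₂⁴)/(D₁+D₂) = 2.111×10⁹ K⁴.

T_s ≈ 214 K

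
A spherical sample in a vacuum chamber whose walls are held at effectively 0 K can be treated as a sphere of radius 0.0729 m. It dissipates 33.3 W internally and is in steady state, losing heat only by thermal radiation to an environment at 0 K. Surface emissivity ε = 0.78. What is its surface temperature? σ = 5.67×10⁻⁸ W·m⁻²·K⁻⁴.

T ≈ 326 K

Steady state: internal power = radiated power, P = εσA T⁴.
Radiating area A = 4πr² = 0.06678 m².
T⁴ = P/(εσA) = 33.3/(0.78·5.67×10⁻⁸·0.06678) = 1.127×10¹⁰ K⁴.
T = (1.127×10¹⁰)^(1/4).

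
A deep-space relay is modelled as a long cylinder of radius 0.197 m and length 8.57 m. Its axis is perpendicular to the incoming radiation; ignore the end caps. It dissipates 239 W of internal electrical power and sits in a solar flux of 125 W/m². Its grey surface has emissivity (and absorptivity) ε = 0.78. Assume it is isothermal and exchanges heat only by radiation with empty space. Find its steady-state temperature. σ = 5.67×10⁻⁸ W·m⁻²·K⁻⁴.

At steady state, absorbed solar power + internal power = radiated power.
Absorbed: α·S·A_cross = 0.78·125·3.377 = 329.2 W (cross-section 2rL).
Total input = 329.2 + 239 = 568.2 W.
Radiated: εσ·A_surf·T⁴ with A_surf = 2πrL = 10.61 m².
T⁴ = 568.2/(0.78·5.67×10⁻⁸·10.61) = 1.211×10⁹ K⁴.

T ≈ 187 K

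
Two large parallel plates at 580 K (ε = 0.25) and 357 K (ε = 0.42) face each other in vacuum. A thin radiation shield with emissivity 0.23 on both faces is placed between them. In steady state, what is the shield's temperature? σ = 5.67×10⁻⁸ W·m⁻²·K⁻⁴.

In steady state the net flux on the hot side equals that on the cold side.
σ(T₁⁴−T_s⁴)/D₁ = σ(T_s⁴−T₂⁴)/D₂, with D₁ = 1/ε₁+1/ε_s−1 = 7.348, D₂ = 1/ε_s+1/ε₂−1 = 5.729.
Solve for T_s⁴: T_s⁴ = (D₂·T₁⁴ + D₁·T₂⁴)/(D₁+D₂) = 5.870×10¹⁰ K⁴.

T_s ≈ 492 K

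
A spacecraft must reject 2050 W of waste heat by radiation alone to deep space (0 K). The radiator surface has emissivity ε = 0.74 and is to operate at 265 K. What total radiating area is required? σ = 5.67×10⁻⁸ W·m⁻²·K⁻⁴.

P = εσA T⁴ ⇒ A = P/(εσT⁴).
T⁴ = 4.932×10⁹ K⁴.
A = 2050/(0.74 × 5.67×10⁻⁸ × 4.932×10⁹).

A ≈ 9.91 m²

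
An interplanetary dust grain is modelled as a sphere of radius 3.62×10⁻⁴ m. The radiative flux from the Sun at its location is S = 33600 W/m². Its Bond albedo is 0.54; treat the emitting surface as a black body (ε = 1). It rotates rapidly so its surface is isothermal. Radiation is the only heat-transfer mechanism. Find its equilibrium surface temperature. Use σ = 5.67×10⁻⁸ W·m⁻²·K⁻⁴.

T ≈ 511 K

At equilibrium, absorbed power = emitted power.
Absorbing cross-section = πr² = 4.117×10⁻⁷ m²; emitting surface = 4πr² = 1.647×10⁻⁶ m² (ratio 4).
(1−a)S·A_cross = εσ·A_surf·T⁴  ⇒  T⁴ = (1−a)S/(4σ).
T⁴ = 0.460·33600/(4·5.67×10⁻⁸) = 6.815×10¹⁰ K⁴.
T = (6.815×10¹⁰)^(1/4).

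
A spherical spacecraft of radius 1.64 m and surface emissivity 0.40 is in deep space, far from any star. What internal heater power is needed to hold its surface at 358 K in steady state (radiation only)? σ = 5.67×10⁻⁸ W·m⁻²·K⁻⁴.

P = εσ·4πr²·T⁴.
4πr² = 33.80 m²; T⁴ = 1.643×10¹⁰ K⁴.
P = 0.40·5.67×10⁻⁸·33.80·1.643×10¹⁰.

P ≈ 12600 W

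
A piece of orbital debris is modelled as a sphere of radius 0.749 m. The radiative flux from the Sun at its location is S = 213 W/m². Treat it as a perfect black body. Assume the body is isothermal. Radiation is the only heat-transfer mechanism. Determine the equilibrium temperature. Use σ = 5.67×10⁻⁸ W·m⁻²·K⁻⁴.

T ≈ 175 K

At equilibrium, absorbed power = emitted power.
Absorbing cross-section = πr² = 1.762 m²; emitting surface = 4πr² = 7.050 m² (ratio 4).
S·A_cross = εσ·A_surf·T⁴  ⇒  T⁴ = S/(4σ).
T⁴ = 1.00·213/(4·5.67×10⁻⁸) = 9.392×10⁸ K⁴.
T = (9.392×10⁸)^(1/4).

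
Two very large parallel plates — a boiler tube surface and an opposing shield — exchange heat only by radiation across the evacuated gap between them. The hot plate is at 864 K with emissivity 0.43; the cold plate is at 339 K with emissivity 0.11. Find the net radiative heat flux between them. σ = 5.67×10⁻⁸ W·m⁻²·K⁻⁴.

For two infinite grey parallel plates, q = σ(T₁⁴ − T₂⁴)/(1/ε₁ + 1/ε₂ − 1).
T₁⁴ − T₂⁴ = 5.573×10¹¹ − 1.321×10¹⁰ = 5.440×10¹¹ K⁴.
1/ε₁ + 1/ε₂ − 1 = 2.326 + 9.091 − 1 = 10.42.
q = 5.67×10⁻⁸ × 5.440×10¹¹ / 10.42.

q ≈ 2960 W/m²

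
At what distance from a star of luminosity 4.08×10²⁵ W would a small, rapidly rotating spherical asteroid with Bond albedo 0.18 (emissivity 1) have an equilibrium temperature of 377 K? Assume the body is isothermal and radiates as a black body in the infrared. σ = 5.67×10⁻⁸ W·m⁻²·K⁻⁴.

d ≈ 2.41×10¹⁰ m

For an isothermal black-emitting sphere, (1−a)S·πr² = σ·4πr²·T⁴ ⇒ S = 4σT⁴/(1−a).
S = 4·5.67×10⁻⁸·(377)⁴/0.820 = 5587 W/m².
Flux falls as S = L/(4πd²), so d = √(L/(4πS)) = √(4.08×10²⁵/(4π·5587)).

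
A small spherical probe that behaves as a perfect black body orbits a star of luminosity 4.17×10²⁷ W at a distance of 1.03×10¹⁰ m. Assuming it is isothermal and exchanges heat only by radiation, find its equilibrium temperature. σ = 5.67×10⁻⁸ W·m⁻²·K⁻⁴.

T ≈ 1930 K

First find the stellar flux at distance d: S = L/(4πd²) = 4.17×10²⁷/(4π·(1.03×10¹⁰)²) = 3.128×10⁶ W/m².
For an isothermal sphere, absorbed (1−a)S·πr² = emitted σ·4πr²·T⁴, so T⁴ = (1−a)S/(4σ).
T⁴ = 1.00·3.128×10⁶/(4·5.67×10⁻⁸) = 1.379×10¹³ K⁴.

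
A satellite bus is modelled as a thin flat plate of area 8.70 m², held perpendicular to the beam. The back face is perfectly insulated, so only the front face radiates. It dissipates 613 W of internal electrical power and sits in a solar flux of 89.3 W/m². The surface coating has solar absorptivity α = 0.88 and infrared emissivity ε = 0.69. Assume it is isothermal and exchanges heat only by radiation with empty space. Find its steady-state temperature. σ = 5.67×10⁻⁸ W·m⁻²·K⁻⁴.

T ≈ 248 K

At steady state, absorbed solar power + internal power = radiated power.
Absorbed: α·S·A_cross = 0.88·89.3·8.700 = 683.7 W (cross-section A).
Total input = 683.7 + 613 = 1297 W.
Radiated: εσ·A_surf·T⁴ with A_surf = A = 8.700 m².
T⁴ = 1297/(0.69·5.67×10⁻⁸·8.700) = 3.810×10⁹ K⁴.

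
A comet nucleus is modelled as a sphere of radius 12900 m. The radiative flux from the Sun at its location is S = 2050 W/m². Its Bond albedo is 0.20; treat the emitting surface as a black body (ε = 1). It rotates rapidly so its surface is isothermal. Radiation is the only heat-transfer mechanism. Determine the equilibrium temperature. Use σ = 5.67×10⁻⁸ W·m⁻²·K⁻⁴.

At equilibrium, absorbed power = emitted power.
Absorbing cross-section = πr² = 5.228×10⁸ m²; emitting surface = 4πr² = 2.091×10⁹ m² (ratio 4).
(1−a)S·A_cross = εσ·A_surf·T⁴  ⇒  T⁴ = (1−a)S/(4σ).
T⁴ = 0.800·2050/(4·5.67×10⁻⁸) = 7.231×10⁹ K⁴.
T = (7.231×10⁹)^(1/4).

T ≈ 292 K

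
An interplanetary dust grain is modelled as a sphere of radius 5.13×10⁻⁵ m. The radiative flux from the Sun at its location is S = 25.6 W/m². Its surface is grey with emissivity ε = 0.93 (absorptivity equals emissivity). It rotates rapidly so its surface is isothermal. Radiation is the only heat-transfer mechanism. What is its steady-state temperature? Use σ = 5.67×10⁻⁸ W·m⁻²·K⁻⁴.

T ≈ 103 K

At equilibrium, absorbed power = emitted power.
Absorbing cross-section = πr² = 8.268×10⁻⁹ m²; emitting surface = 4πr² = 3.307×10⁻⁸ m² (ratio 4).
εS·A_cross = εσ·A_surf·T⁴  ⇒  T⁴ = S/(4σ)   (ε cancels).
T⁴ = 25.6/(4·5.67×10⁻⁸) = 1.129×10⁸ K⁴.
T = (1.129×10⁸)^(1/4).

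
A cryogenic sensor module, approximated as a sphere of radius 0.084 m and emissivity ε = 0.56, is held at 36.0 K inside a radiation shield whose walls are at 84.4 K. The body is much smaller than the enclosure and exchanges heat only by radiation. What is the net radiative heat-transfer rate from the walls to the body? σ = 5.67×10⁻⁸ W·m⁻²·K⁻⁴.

For a small grey body in a large enclosure: P_net = εσA(T_body⁴ − T_wall⁴).
A = 4πr² = 0.08867 m²; T_body⁴ − T_wall⁴ = 1.680×10⁶ − 5.074×10⁷ = -4.906×10⁷ K⁴.
|P_net| = 0.56·5.67×10⁻⁸·0.08867·4.906×10⁷.

P_net ≈ 0.138 W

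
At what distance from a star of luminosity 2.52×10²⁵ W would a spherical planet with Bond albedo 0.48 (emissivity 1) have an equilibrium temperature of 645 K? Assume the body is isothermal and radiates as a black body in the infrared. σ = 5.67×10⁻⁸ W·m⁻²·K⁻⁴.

For an isothermal black-emitting sphere, (1−a)S·πr² = σ·4πr²·T⁴ ⇒ S = 4σT⁴/(1−a).
S = 4·5.67×10⁻⁸·(645)⁴/0.520 = 75490 W/m².
Flux falls as S = L/(4πd²), so d = √(L/(4πS)) = √(2.52×10²⁵/(4π·75490)).

d ≈ 5.15×10⁹ m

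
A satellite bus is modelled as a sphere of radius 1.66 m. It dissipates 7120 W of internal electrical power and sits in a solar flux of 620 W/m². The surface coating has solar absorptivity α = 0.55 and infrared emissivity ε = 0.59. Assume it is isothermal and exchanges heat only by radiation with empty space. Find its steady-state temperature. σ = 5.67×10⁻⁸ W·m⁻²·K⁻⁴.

At steady state, absorbed solar power + internal power = radiated power.
Absorbed: α·S·A_cross = 0.55·620·8.657 = 2952 W (cross-section πr²).
Total input = 2952 + 7120 = 10070 W.
Radiated: εσ·A_surf·T⁴ with A_surf = 4πr² = 34.63 m².
T⁴ = 10070/(0.59·5.67×10⁻⁸·34.63) = 8.695×10⁹ K⁴.

T ≈ 305 K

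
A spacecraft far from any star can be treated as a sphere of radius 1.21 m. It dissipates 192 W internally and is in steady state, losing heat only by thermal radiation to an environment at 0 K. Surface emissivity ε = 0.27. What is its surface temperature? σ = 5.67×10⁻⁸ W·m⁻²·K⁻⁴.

Steady state: internal power = radiated power, P = εσA T⁴.
Radiating area A = 4πr² = 18.40 m².
T⁴ = P/(εσA) = 192/(0.27·5.67×10⁻⁸·18.40) = 6.817×10⁸ K⁴.
T = (6.817×10⁸)^(1/4).

T ≈ 162 K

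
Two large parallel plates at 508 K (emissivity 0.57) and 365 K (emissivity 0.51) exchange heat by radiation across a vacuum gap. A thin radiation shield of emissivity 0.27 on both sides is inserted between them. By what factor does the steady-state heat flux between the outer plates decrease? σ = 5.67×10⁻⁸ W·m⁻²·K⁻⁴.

factor ≈ 3.36

Without shield: q₀ = σΔ(T⁴)/(1/ε₁+1/ε₂−1) with denominator 2.715.
With shield the two gaps are in series; the resistances add: (1/ε₁+1/ε_s−1)+(1/ε_s+1/ε₂−1) = 4.458+4.664 = 9.123.
Heat-flux ratio q₀/q = 9.123/2.715.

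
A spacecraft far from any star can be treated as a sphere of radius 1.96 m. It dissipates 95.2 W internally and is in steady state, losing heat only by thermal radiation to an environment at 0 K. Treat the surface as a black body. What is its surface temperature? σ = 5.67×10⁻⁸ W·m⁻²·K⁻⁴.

T ≈ 76.8 K

Steady state: internal power = radiated power, P = εσA T⁴.
Radiating area A = 4πr² = 48.27 m².
T⁴ = P/(εσA) = 95.2/(1.0·5.67×10⁻⁸·48.27) = 3.478×10⁷ K⁴.
T = (3.478×10⁷)^(1/4).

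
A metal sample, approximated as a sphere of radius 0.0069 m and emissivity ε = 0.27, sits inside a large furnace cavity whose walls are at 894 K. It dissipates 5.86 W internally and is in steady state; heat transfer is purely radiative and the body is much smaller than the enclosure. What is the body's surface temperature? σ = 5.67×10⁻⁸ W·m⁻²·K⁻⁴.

T ≈ 1060 K

For a small grey body in a large enclosure, net radiated power = εσA(T⁴ − T_w⁴).
Steady state: P = εσA(T⁴ − T_w⁴) with A = 4πr² = 5.983×10⁻⁴ m².
T⁴ = P/(εσA) + T_w⁴ = 5.86/(0.27·5.67×10⁻⁸·5.983×10⁻⁴) + (894)⁴
    = 6.398×10¹¹ + 6.388×10¹¹ = 1.279×10¹² K⁴.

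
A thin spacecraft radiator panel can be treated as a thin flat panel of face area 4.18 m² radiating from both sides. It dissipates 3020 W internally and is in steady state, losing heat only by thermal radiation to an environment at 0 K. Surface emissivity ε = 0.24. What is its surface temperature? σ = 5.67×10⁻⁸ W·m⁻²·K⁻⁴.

T ≈ 404 K

Steady state: internal power = radiated power, P = εσA T⁴.
Radiating area A = 2·4.18 = 8.360 m².
T⁴ = P/(εσA) = 3020/(0.24·5.67×10⁻⁸·8.360) = 2.655×10¹⁰ K⁴.
T = (2.655×10¹⁰)^(1/4).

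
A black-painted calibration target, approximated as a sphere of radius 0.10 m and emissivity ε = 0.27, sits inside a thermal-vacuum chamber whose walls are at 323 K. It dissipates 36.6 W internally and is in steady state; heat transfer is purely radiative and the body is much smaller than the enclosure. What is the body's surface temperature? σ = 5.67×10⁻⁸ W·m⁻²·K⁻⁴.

T ≈ 416 K

For a small grey body in a large enclosure, net radiated power = εσA(T⁴ − T_w⁴).
Steady state: P = εσA(T⁴ − T_w⁴) with A = 4πr² = 0.1257 m².
T⁴ = P/(εσA) + T_w⁴ = 36.6/(0.27·5.67×10⁻⁸·0.1257) + (323)⁴
    = 1.902×10¹⁰ + 1.088×10¹⁰ = 2.991×10¹⁰ K⁴.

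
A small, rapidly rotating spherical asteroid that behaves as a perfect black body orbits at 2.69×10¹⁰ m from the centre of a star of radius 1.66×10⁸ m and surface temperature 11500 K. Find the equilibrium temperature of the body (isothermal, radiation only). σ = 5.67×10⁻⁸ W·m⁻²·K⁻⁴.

T ≈ 639 K

The star's surface emits σT_*⁴; at distance d the flux is S = σT_*⁴(R_*/d)².
S = 5.67×10⁻⁸·(11500)⁴·(1.66×10⁸/2.69×10¹⁰)² = 37760 W/m².
For an isothermal sphere T⁴ = (1−a)S/(4σ) = 1.665×10¹¹ K⁴.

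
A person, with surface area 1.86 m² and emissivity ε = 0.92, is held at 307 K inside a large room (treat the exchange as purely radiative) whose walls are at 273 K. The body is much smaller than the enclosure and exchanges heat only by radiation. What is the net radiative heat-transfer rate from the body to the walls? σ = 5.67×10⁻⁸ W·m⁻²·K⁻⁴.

P_net ≈ 323 W

For a small grey body in a large enclosure: P_net = εσA(T_body⁴ − T_wall⁴).
A = 1.86 m²; T_body⁴ − T_wall⁴ = 8.883×10⁹ − 5.555×10⁹ = 3.328×10⁹ K⁴.
|P_net| = 0.92·5.67×10⁻⁸·1.860·3.328×10⁹.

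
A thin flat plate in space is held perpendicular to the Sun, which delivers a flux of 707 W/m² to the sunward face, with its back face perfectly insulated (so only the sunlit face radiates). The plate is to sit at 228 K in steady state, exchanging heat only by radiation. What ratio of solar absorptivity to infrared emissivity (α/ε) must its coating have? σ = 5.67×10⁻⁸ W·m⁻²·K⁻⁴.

Balance: αS·A = εσ·1A·T⁴ ⇒ α/ε = σT⁴/S.
α/ε = 5.67×10⁻⁸·(228)⁴/707 = 5.67×10⁻⁸·2.702×10⁹/707.

α/ε ≈ 0.217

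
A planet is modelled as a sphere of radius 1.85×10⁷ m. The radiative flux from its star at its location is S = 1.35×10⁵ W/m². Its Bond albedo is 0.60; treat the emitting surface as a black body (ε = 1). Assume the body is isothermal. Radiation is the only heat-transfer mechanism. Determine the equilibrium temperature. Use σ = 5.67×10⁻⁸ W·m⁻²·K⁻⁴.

T ≈ 699 K

At equilibrium, absorbed power = emitted power.
Absorbing cross-section = πr² = 1.075×10¹⁵ m²; emitting surface = 4πr² = 4.301×10¹⁵ m² (ratio 4).
(1−a)S·A_cross = εσ·A_surf·T⁴  ⇒  T⁴ = (1−a)S/(4σ).
T⁴ = 0.400·1.35×10⁵/(4·5.67×10⁻⁸) = 2.381×10¹¹ K⁴.
T = (2.381×10¹¹)^(1/4).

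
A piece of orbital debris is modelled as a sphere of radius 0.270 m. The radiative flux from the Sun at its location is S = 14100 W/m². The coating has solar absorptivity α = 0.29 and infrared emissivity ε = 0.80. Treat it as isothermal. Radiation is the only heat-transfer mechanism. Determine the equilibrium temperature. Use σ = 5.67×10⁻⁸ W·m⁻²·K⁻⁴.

T ≈ 387 K

At equilibrium, absorbed power = emitted power.
Absorbing cross-section = πr² = 0.2290 m²; emitting surface = 4πr² = 0.9161 m² (ratio 4).
αS·A_cross = εσ·A_surf·T⁴  ⇒  T⁴ = αS/(ε·4σ).
T⁴ = 0.290·14100/(0.80·4·5.67×10⁻⁸) = 2.254×10¹⁰ K⁴.
T = (2.254×10¹⁰)^(1/4).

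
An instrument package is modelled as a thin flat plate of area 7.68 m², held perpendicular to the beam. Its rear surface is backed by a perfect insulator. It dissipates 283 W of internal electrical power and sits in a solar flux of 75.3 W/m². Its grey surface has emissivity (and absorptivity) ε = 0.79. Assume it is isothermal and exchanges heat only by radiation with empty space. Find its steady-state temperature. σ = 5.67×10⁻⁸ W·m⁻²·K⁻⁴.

T ≈ 215 K

At steady state, absorbed solar power + internal power = radiated power.
Absorbed: α·S·A_cross = 0.79·75.3·7.680 = 456.9 W (cross-section A).
Total input = 456.9 + 283 = 739.9 W.
Radiated: εσ·A_surf·T⁴ with A_surf = A = 7.680 m².
T⁴ = 739.9/(0.79·5.67×10⁻⁸·7.680) = 2.151×10⁹ K⁴.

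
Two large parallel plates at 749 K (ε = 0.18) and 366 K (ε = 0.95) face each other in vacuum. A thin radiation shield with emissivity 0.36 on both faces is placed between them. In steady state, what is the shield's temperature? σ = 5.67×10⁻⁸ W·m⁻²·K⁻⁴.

T_s ≈ 563 K

In steady state the net flux on the hot side equals that on the cold side.
σ(T₁⁴−T_s⁴)/D₁ = σ(T_s⁴−T₂⁴)/D₂, with D₁ = 1/ε₁+1/ε_s−1 = 7.333, D₂ = 1/ε_s+1/ε₂−1 = 2.830.
Solve for T_s⁴: T_s⁴ = (D₂·T₁⁴ + D₁·T₂⁴)/(D₁+D₂) = 1.006×10¹¹ K⁴.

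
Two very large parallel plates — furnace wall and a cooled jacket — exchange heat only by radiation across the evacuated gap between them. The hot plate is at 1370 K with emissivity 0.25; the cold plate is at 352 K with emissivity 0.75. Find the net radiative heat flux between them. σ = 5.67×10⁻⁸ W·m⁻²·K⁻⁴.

For two infinite grey parallel plates, q = σ(T₁⁴ − T₂⁴)/(1/ε₁ + 1/ε₂ − 1).
T₁⁴ − T₂⁴ = 3.523×10¹² − 1.535×10¹⁰ = 3.507×10¹² K⁴.
1/ε₁ + 1/ε₂ − 1 = 4.000 + 1.333 − 1 = 4.333.
q = 5.67×10⁻⁸ × 3.507×10¹² / 4.333.

q ≈ 45900 W/m²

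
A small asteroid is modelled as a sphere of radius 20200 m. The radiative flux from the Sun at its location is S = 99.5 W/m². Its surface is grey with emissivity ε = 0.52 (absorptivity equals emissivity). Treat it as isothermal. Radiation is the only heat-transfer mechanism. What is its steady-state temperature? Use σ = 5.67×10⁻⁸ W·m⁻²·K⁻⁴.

At equilibrium, absorbed power = emitted power.
Absorbing cross-section = πr² = 1.282×10⁹ m²; emitting surface = 4πr² = 5.128×10⁹ m² (ratio 4).
εS·A_cross = εσ·A_surf·T⁴  ⇒  T⁴ = S/(4σ)   (ε cancels).
T⁴ = 99.5/(4·5.67×10⁻⁸) = 4.387×10⁸ K⁴.
T = (4.387×10⁸)^(1/4).

T ≈ 145 K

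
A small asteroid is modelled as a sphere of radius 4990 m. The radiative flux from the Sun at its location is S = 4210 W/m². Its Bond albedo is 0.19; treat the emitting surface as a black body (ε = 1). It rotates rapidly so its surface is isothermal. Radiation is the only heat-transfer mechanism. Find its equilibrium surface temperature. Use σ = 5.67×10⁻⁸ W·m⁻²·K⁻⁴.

At equilibrium, absorbed power = emitted power.
Absorbing cross-section = πr² = 7.823×10⁷ m²; emitting surface = 4πr² = 3.129×10⁸ m² (ratio 4).
(1−a)S·A_cross = εσ·A_surf·T⁴  ⇒  T⁴ = (1−a)S/(4σ).
T⁴ = 0.810·4210/(4·5.67×10⁻⁸) = 1.504×10¹⁰ K⁴.
T = (1.504×10¹⁰)^(1/4).

T ≈ 350 K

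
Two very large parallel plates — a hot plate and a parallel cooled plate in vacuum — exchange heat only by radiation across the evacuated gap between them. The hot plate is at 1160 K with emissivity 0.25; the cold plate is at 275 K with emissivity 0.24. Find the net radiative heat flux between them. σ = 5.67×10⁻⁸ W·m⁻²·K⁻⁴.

q ≈ 14300 W/m²

For two infinite grey parallel plates, q = σ(T₁⁴ − T₂⁴)/(1/ε₁ + 1/ε₂ − 1).
T₁⁴ − T₂⁴ = 1.811×10¹² − 5.719×10⁹ = 1.805×10¹² K⁴.
1/ε₁ + 1/ε₂ − 1 = 4.000 + 4.167 − 1 = 7.167.
q = 5.67×10⁻⁸ × 1.805×10¹² / 7.167.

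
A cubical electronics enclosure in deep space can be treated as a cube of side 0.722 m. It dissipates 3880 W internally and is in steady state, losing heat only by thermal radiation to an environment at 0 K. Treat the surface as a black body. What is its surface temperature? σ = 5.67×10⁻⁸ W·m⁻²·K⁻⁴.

Steady state: internal power = radiated power, P = εσA T⁴.
Radiating area A = 6L² = 3.128 m².
T⁴ = P/(εσA) = 3880/(1.0·5.67×10⁻⁸·3.128) = 2.188×10¹⁰ K⁴.
T = (2.188×10¹⁰)^(1/4).

T ≈ 385 K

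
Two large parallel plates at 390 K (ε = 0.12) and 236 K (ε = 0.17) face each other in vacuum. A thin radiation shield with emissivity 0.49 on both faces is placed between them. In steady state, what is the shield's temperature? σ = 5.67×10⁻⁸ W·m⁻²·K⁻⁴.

T_s ≈ 328 K

In steady state the net flux on the hot side equals that on the cold side.
σ(T₁⁴−T_s⁴)/D₁ = σ(T_s⁴−T₂⁴)/D₂, with D₁ = 1/ε₁+1/ε_s−1 = 9.374, D₂ = 1/ε_s+1/ε₂−1 = 6.923.
Solve for T_s⁴: T_s⁴ = (D₂·T₁⁴ + D₁·T₂⁴)/(D₁+D₂) = 1.161×10¹⁰ K⁴.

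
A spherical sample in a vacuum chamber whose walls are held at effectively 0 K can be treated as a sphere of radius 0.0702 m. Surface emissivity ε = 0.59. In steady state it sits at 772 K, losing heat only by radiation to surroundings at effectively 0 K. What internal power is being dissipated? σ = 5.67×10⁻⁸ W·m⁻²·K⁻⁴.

P ≈ 736 W

Steady state: P = εσA T⁴.
A = 4πr² = 0.06193 m²; T⁴ = (772)⁴ = 3.552×10¹¹ K⁴.
P = 0.59 × 5.67×10⁻⁸ × 0.06193 × 3.552×10¹¹.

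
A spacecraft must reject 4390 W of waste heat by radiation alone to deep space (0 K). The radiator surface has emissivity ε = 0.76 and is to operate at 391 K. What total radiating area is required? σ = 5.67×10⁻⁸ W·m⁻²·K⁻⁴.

A ≈ 4.36 m²

P = εσA T⁴ ⇒ A = P/(εσT⁴).
T⁴ = 2.337×10¹⁰ K⁴.
A = 4390/(0.76 × 5.67×10⁻⁸ × 2.337×10¹⁰).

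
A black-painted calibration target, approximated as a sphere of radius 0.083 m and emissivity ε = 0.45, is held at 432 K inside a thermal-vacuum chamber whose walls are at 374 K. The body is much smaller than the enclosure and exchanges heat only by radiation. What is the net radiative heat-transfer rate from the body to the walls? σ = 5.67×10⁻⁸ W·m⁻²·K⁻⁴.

For a small grey body in a large enclosure: P_net = εσA(T_body⁴ − T_wall⁴).
A = 4πr² = 0.08657 m²; T_body⁴ − T_wall⁴ = 3.483×10¹⁰ − 1.957×10¹⁰ = 1.526×10¹⁰ K⁴.
|P_net| = 0.45·5.67×10⁻⁸·0.08657·1.526×10¹⁰.

P_net ≈ 33.7 W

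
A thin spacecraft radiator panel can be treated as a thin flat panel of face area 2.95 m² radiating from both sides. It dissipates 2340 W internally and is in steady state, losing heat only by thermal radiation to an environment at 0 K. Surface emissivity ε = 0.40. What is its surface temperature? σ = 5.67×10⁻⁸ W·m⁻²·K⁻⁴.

Steady state: internal power = radiated power, P = εσA T⁴.
Radiating area A = 2·2.95 = 5.900 m².
T⁴ = P/(εσA) = 2340/(0.40·5.67×10⁻⁸·5.900) = 1.749×10¹⁰ K⁴.
T = (1.749×10¹⁰)^(1/4).

T ≈ 364 K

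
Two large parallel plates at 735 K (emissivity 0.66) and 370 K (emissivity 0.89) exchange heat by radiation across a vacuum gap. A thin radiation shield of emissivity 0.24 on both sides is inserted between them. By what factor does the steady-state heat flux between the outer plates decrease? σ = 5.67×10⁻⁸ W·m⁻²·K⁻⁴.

Without shield: q₀ = σΔ(T⁴)/(1/ε₁+1/ε₂−1) with denominator 1.639.
With shield the two gaps are in series; the resistances add: (1/ε₁+1/ε_s−1)+(1/ε_s+1/ε₂−1) = 4.682+4.290 = 8.972.
Heat-flux ratio q₀/q = 8.972/1.639.

factor ≈ 5.47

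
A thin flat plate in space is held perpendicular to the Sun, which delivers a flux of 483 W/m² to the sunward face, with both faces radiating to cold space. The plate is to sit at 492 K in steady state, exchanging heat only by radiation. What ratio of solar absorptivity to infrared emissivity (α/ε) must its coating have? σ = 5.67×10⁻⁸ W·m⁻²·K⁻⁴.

α/ε ≈ 13.8

Balance: αS·A = εσ·2A·T⁴ ⇒ α/ε = 2σT⁴/S.
α/ε = 2·5.67×10⁻⁸·(492)⁴/483 = 2·5.67×10⁻⁸·5.859×10¹⁰/483.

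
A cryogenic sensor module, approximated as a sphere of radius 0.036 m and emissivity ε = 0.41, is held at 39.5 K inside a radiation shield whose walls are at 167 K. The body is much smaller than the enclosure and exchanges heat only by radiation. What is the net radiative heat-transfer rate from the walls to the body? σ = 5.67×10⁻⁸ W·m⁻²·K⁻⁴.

For a small grey body in a large enclosure: P_net = εσA(T_body⁴ − T_wall⁴).
A = 4πr² = 0.01629 m²; T_body⁴ − T_wall⁴ = 2.434×10⁶ − 7.778×10⁸ = -7.754×10⁸ K⁴.
|P_net| = 0.41·5.67×10⁻⁸·0.01629·7.754×10⁸.

P_net ≈ 0.294 W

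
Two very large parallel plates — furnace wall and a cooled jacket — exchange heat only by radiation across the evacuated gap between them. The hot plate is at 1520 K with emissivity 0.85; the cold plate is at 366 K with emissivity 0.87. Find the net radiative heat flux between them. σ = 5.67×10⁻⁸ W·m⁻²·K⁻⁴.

q ≈ 2.28×10⁵ W/m²

For two infinite grey parallel plates, q = σ(T₁⁴ − T₂⁴)/(1/ε₁ + 1/ε₂ − 1).
T₁⁴ − T₂⁴ = 5.338×10¹² − 1.794×10¹⁰ = 5.320×10¹² K⁴.
1/ε₁ + 1/ε₂ − 1 = 1.176 + 1.149 − 1 = 1.326.
q = 5.67×10⁻⁸ × 5.320×10¹² / 1.326.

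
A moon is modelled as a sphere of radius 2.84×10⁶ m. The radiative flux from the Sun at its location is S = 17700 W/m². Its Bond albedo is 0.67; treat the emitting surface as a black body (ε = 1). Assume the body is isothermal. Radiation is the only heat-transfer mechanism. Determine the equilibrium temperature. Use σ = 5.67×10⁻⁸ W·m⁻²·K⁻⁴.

T ≈ 401 K

At equilibrium, absorbed power = emitted power.
Absorbing cross-section = πr² = 2.534×10¹³ m²; emitting surface = 4πr² = 1.014×10¹⁴ m² (ratio 4).
(1−a)S·A_cross = εσ·A_surf·T⁴  ⇒  T⁴ = (1−a)S/(4σ).
T⁴ = 0.330·17700/(4·5.67×10⁻⁸) = 2.575×10¹⁰ K⁴.
T = (2.575×10¹⁰)^(1/4).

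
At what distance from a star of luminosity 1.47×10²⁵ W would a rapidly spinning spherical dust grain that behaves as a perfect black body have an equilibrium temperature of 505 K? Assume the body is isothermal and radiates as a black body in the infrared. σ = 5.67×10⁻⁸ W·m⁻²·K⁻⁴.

For an isothermal black-emitting sphere, (1−a)S·πr² = σ·4πr²·T⁴ ⇒ S = 4σT⁴/(1−a).
S = 4·5.67×10⁻⁸·(505)⁴/1.00 = 14750 W/m².
Flux falls as S = L/(4πd²), so d = √(L/(4πS)) = √(1.47×10²⁵/(4π·14750)).

d ≈ 8.91×10⁹ m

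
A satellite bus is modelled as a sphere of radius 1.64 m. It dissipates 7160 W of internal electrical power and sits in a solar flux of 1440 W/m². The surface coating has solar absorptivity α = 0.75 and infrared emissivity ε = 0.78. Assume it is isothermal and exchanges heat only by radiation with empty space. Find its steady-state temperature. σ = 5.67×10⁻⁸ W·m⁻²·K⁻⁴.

T ≈ 323 K

At steady state, absorbed solar power + internal power = radiated power.
Absorbed: α·S·A_cross = 0.75·1440·8.450 = 9126 W (cross-section πr²).
Total input = 9126 + 7160 = 16290 W.
Radiated: εσ·A_surf·T⁴ with A_surf = 4πr² = 33.80 m².
T⁴ = 16290/(0.78·5.67×10⁻⁸·33.80) = 1.090×10¹⁰ K⁴.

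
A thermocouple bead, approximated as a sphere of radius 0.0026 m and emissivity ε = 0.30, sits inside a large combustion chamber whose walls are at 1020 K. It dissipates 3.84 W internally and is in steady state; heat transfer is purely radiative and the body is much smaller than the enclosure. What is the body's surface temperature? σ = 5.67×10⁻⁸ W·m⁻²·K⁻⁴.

For a small grey body in a large enclosure, net radiated power = εσA(T⁴ − T_w⁴).
Steady state: P = εσA(T⁴ − T_w⁴) with A = 4πr² = 8.495×10⁻⁵ m².
T⁴ = P/(εσA) + T_w⁴ = 3.84/(0.30·5.67×10⁻⁸·8.495×10⁻⁵) + (1020)⁴
    = 2.657×10¹² + 1.082×10¹² = 3.740×10¹² K⁴.

T ≈ 1390 K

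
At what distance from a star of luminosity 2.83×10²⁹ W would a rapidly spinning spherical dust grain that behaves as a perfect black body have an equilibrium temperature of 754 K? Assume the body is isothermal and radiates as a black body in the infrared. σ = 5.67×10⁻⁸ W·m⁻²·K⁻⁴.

d ≈ 5.54×10¹¹ m

For an isothermal black-emitting sphere, (1−a)S·πr² = σ·4πr²·T⁴ ⇒ S = 4σT⁴/(1−a).
S = 4·5.67×10⁻⁸·(754)⁴/1.00 = 73300 W/m².
Flux falls as S = L/(4πd²), so d = √(L/(4πS)) = √(2.83×10²⁹/(4π·73300)).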